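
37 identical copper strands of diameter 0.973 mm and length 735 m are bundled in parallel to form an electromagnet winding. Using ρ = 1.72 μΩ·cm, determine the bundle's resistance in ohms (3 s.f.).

ρ = 1.72 μΩ·cm = 1.72×10^-8 Ω·m
A_strand = π(4.8650e-04 m)² = 7.436e-07 m²
R_strand = ρL/A = (1.72×10^-8)(735)/(7.436e-07) = 17 Ω
R_total = R_strand/N = 17/37 = 0.460 Ω

0.460 Ω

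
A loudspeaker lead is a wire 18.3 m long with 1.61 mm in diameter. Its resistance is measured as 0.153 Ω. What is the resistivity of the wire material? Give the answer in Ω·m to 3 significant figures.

A = π(d/2)² = π(8.0500e-04 m)² = 2.036e-06 m²
ρ = RA/L = (0.153)(2.036e-06)/(18.3) = 1.70×10^-8 Ω·m

1.70×10^-8 Ω·m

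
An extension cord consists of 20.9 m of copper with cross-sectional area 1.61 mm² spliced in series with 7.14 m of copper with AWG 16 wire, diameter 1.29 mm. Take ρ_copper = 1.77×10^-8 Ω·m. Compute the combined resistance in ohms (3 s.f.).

0.326 Ω

Segment 1: A = 1.61 mm² = 1.610e-06 m²
R₁ = ρL/A = (1.77×10^-8)(20.9)/(1.610e-06) = 0.2298 Ω
Segment 2: A = π(1.29/2 mm)² = π(6.4500e-04 m)² = 1.307e-06 m²
R₂ = (1.77×10^-8)(7.14)/(1.307e-06) = 0.09669 Ω
R = R₁ + R₂ = 0.326 Ω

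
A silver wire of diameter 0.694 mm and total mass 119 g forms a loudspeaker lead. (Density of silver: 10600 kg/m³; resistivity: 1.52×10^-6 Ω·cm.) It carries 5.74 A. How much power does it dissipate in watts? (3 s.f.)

ρ = 1.52×10^-6 Ω·cm = 1.52×10^-8 Ω·m
A = π(d/2)² = π(3.4700e-04 m)² = 3.7828e-07 m²
L = m/(density·A) = 0.119/(10600×3.7828e-07) = 29.68 m
R = ρL/A = (1.52×10^-8)(29.68)/(3.7828e-07) = 1.193 Ω
P = I²R = (5.74)² × 1.193 = 39.3 W

39.3 W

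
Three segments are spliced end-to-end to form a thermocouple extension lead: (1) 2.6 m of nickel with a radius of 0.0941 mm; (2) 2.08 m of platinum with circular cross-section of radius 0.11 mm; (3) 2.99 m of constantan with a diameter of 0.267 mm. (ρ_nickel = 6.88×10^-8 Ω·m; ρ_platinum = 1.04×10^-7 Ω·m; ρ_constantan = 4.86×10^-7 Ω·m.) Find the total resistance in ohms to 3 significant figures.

Seg 1: A = πr² = π(9.4100e-05 m)² = 2.782e-08 m²
R_1 = (6.88×10^-8)(2.6)/(2.782e-08) = 6.43 Ω
Seg 2: A = πr² = π(1.1000e-04 m)² = 3.801e-08 m²
R_2 = (1.04×10^-7)(2.08)/(3.801e-08) = 5.691 Ω
Seg 3: A = π(d/2)² = π(1.3350e-04 m)² = 5.599e-08 m²
R_3 = (4.86×10^-7)(2.99)/(5.599e-08) = 25.95 Ω
R_total = R_1 + R_2 + R_3 = 38.1 Ω

38.1 Ω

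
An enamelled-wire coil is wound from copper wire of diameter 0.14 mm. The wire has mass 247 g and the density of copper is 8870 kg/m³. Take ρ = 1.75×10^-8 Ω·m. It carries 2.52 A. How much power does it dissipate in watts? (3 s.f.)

A = π(d/2)² = π(7.0000e-05 m)² = 1.5394e-08 m²
L = m/(density·A) = 0.247/(8870×1.5394e-08) = 1809 m
R = ρL/A = (1.75×10^-8)(1809)/(1.5394e-08) = 2056 Ω
P = I²R = (2.52)² × 2056 = 13100 W

13100 W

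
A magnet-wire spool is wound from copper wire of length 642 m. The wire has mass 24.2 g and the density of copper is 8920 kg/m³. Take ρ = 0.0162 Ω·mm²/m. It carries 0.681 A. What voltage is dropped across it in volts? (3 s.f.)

1680 V

ρ = 0.0162 Ω·mm²/m = 1.62×10^-8 Ω·m
A = m/(density·L) = 0.0242/(8920×642) = 4.2259e-09 m²
R = ρL/A = (1.62×10^-8)(642)/(4.2259e-09) = 2461 Ω
V = IR = 0.681 × 2461 = 1680 V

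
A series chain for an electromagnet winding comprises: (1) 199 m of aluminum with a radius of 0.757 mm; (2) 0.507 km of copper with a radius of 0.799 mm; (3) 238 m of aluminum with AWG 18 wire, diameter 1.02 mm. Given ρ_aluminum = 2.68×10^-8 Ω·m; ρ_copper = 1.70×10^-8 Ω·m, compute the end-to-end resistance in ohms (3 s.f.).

Seg 1: A = πr² = π(7.5700e-04 m)² = 1.800e-06 m²
R_1 = (2.68×10^-8)(199)/(1.800e-06) = 2.962 Ω
Seg 2: A = πr² = π(7.9900e-04 m)² = 2.006e-06 m²
R_2 = (1.70×10^-8)(507)/(2.006e-06) = 4.297 Ω
Seg 3: A = π(1.02/2 mm)² = π(5.1000e-04 m)² = 8.171e-07 m²
R_3 = (2.68×10^-8)(238)/(8.171e-07) = 7.806 Ω
R_total = R_1 + R_2 + R_3 = 15.1 Ω

15.1 Ω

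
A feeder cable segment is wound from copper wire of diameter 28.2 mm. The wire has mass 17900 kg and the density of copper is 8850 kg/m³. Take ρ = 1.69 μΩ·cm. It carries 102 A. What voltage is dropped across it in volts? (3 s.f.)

ρ = 1.69 μΩ·cm = 1.69×10^-8 Ω·m
A = π(d/2)² = π(1.4100e-02 m)² = 6.2458e-04 m²
L = m/(density·A) = 17900/(8850×6.2458e-04) = 3238 m
R = ρL/A = (1.69×10^-8)(3238)/(6.2458e-04) = 0.08762 Ω
V = IR = 102 × 0.08762 = 8.94 V

8.94 V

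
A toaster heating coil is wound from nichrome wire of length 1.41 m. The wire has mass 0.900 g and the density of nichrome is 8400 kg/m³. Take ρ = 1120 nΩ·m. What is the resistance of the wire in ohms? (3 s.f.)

ρ = 1120 nΩ·m = 1.12×10^-6 Ω·m
A = m/(density·L) = 9.000×10^-4/(8400×1.41) = 7.5988e-08 m²
R = ρL/A = (1.12×10^-6)(1.41)/(7.5988e-08) = 20.8 Ω

20.8 Ω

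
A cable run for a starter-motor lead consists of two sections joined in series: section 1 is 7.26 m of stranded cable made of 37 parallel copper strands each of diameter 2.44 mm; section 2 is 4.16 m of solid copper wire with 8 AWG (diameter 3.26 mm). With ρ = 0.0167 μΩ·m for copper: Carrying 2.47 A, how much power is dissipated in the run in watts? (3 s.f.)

ρ = 0.0167 μΩ·m = 1.67×10^-8 Ω·m
Section 1: A_strand = π(1.2200e-03)² = 4.676e-06 m²; R₁ = ρL/(N·A_s) = (1.67×10^-8)(7.26)/(37×4.676e-06) = 7.008×10^-4 Ω
Section 2: A = π(3.26/2 mm)² = π(1.6300e-03 m)² = 8.347e-06 m²
R₂ = (1.67×10^-8)(4.16)/(8.347e-06) = 0.008323 Ω
R = R₁ + R₂ = 0.009024 Ω
P = I²R = (2.47)² × 0.009024 = 0.0551 W

0.0551 W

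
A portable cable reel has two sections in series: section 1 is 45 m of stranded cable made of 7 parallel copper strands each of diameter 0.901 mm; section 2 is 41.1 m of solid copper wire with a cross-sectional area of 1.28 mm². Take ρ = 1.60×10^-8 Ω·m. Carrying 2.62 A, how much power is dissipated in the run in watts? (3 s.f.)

4.63 W

Section 1: A_strand = π(4.5050e-04)² = 6.376e-07 m²; R₁ = ρL/(N·A_s) = (1.60×10^-8)(45)/(7×6.376e-07) = 0.1613 Ω
Section 2: A = 1.28 mm² = 1.280e-06 m²
R₂ = (1.60×10^-8)(41.1)/(1.280e-06) = 0.5138 Ω
R = R₁ + R₂ = 0.6751 Ω
P = I²R = (2.62)² × 0.6751 = 4.63 W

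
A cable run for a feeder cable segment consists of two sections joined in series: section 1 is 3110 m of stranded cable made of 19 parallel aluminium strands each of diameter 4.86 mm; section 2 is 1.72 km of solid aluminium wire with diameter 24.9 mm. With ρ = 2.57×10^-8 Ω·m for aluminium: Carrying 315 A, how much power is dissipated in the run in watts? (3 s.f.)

31500 W

Section 1: A_strand = π(2.4300e-03)² = 1.855e-05 m²; R₁ = ρL/(N·A_s) = (2.57×10^-8)(3110)/(19×1.855e-05) = 0.2268 Ω
Section 2: A = π(d/2)² = π(1.2450e-02 m)² = 4.870e-04 m²
R₂ = (2.57×10^-8)(1720)/(4.870e-04) = 0.09078 Ω
R = R₁ + R₂ = 0.3175 Ω
P = I²R = (315)² × 0.3175 = 31500 W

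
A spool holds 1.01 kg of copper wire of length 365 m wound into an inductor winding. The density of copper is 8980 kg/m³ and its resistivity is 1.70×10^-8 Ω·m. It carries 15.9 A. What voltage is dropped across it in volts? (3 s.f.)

320 V

A = m/(density·L) = 1.01/(8980×365) = 3.0814e-07 m²
R = ρL/A = (1.70×10^-8)(365)/(3.0814e-07) = 20.14 Ω
V = IR = 15.9 × 20.14 = 320 V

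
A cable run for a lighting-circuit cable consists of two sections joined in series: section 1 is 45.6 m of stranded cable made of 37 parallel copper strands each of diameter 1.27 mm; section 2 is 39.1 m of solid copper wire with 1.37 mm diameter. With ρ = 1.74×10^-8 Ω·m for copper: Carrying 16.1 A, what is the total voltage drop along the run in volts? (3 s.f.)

Section 1: A_strand = π(6.3500e-04)² = 1.267e-06 m²; R₁ = ρL/(N·A_s) = (1.74×10^-8)(45.6)/(37×1.267e-06) = 0.01693 Ω
Section 2: A = π(d/2)² = π(6.8500e-04 m)² = 1.474e-06 m²
R₂ = (1.74×10^-8)(39.1)/(1.474e-06) = 0.4615 Ω
R = R₁ + R₂ = 0.4785 Ω
V = IR = 16.1 × 0.4785 = 7.70 V

7.70 V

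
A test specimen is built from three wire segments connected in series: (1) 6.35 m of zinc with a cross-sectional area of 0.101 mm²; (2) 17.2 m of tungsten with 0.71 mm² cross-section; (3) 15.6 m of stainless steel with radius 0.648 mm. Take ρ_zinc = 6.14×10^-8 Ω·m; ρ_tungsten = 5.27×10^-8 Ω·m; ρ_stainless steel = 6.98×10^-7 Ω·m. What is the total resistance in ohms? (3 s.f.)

Seg 1: A = 0.101 mm² = 1.010e-07 m²
R_1 = (6.14×10^-8)(6.35)/(1.010e-07) = 3.86 Ω
Seg 2: A = 0.71 mm² = 7.100e-07 m²
R_2 = (5.27×10^-8)(17.2)/(7.100e-07) = 1.277 Ω
Seg 3: A = πr² = π(6.4800e-04 m)² = 1.319e-06 m²
R_3 = (6.98×10^-7)(15.6)/(1.319e-06) = 8.254 Ω
R_total = R_1 + R_2 + R_3 = 13.4 Ω

13.4 Ω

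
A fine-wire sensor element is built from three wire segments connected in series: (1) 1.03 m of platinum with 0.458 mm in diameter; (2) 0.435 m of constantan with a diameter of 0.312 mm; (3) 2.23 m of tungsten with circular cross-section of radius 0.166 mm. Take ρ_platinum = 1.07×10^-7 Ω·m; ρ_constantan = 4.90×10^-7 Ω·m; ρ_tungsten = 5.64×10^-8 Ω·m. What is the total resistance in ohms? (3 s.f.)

Seg 1: A = π(d/2)² = π(2.2900e-04 m)² = 1.647e-07 m²
R_1 = (1.07×10^-7)(1.03)/(1.647e-07) = 0.669 Ω
Seg 2: A = π(d/2)² = π(1.5600e-04 m)² = 7.645e-08 m²
R_2 = (4.90×10^-7)(0.435)/(7.645e-08) = 2.788 Ω
Seg 3: A = πr² = π(1.6600e-04 m)² = 8.657e-08 m²
R_3 = (5.64×10^-8)(2.23)/(8.657e-08) = 1.453 Ω
R_total = R_1 + R_2 + R_3 = 4.91 Ω

4.91 Ω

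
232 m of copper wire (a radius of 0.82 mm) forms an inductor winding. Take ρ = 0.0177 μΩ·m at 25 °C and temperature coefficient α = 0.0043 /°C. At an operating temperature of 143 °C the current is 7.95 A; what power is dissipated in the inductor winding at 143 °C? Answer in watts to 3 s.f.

185 W

ρ = 0.0177 μΩ·m = 1.77×10^-8 Ω·m
A = πr² = π(8.2000e-04 m)² = 2.112e-06 m²
R₍25₎ = ρL/A = (1.77×10^-8)(232)/(2.112e-06) = 1.944 Ω
R₍143₎ = R₍25₎(1 + αΔT) = 1.944 × (1 + 0.0043×118) = 2.93 Ω
P = I²R = (7.95)² × 2.93 = 185 W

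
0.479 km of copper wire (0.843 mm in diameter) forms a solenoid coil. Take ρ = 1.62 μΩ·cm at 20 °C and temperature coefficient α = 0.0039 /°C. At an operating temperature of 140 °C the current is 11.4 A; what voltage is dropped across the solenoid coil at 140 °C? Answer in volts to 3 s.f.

233 V

ρ = 1.62 μΩ·cm = 1.62×10^-8 Ω·m
A = π(d/2)² = π(4.2150e-04 m)² = 5.581e-07 m²
R₍20₎ = ρL/A = (1.62×10^-8)(479)/(5.581e-07) = 13.9 Ω
R₍140₎ = R₍20₎(1 + αΔT) = 13.9 × (1 + 0.0039×120) = 20.41 Ω
V = IR = 11.4 × 20.41 = 233 V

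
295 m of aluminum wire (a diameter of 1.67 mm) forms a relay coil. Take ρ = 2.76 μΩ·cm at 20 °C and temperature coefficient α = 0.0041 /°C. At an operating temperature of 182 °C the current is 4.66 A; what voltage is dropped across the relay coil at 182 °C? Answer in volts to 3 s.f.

ρ = 2.76 μΩ·cm = 2.76×10^-8 Ω·m
A = π(d/2)² = π(8.3500e-04 m)² = 2.190e-06 m²
R₍20₎ = ρL/A = (2.76×10^-8)(295)/(2.190e-06) = 3.717 Ω
R₍182₎ = R₍20₎(1 + αΔT) = 3.717 × (1 + 0.0041×162) = 6.186 Ω
V = IR = 4.66 × 6.186 = 28.8 V

28.8 V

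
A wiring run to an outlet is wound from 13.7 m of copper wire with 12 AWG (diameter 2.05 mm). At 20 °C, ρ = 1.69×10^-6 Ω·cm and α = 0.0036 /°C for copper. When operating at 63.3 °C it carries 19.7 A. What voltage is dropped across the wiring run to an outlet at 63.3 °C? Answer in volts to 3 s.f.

ρ = 1.69×10^-6 Ω·cm = 1.69×10^-8 Ω·m
A = π(2.05/2 mm)² = π(1.0250e-03 m)² = 3.301e-06 m²
R₍20₎ = ρL/A = (1.69×10^-8)(13.7)/(3.301e-06) = 0.07015 Ω
R₍63.3₎ = R₍20₎(1 + αΔT) = 0.07015 × (1 + 0.0036×43.3) = 0.08108 Ω
V = IR = 19.7 × 0.08108 = 1.60 V

1.60 V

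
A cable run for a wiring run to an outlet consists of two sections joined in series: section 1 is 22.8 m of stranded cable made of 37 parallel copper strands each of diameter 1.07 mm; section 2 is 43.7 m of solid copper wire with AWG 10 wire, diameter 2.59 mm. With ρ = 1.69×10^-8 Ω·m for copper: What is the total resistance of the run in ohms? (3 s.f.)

0.152 Ω

Section 1: A_strand = π(5.3500e-04)² = 8.992e-07 m²; R₁ = ρL/(N·A_s) = (1.69×10^-8)(22.8)/(37×8.992e-07) = 0.01158 Ω
Section 2: A = π(2.59/2 mm)² = π(1.2950e-03 m)² = 5.269e-06 m²
R₂ = (1.69×10^-8)(43.7)/(5.269e-06) = 0.1402 Ω
R = R₁ + R₂ = 0.152 Ω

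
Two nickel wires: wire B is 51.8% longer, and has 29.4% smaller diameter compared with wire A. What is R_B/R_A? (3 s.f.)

3.05

R ∝ L/d², so R_B/R_A = (1 + 51.8/100) × (1 − 29.4/100)⁻²
= 1.518 × 2.006 = 3.05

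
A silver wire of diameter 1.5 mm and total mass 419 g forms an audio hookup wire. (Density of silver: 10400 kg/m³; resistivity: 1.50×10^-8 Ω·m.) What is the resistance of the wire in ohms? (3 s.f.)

0.194 Ω

A = π(d/2)² = π(7.5000e-04 m)² = 1.7671e-06 m²
L = m/(density·A) = 0.419/(10400×1.7671e-06) = 22.8 m
R = ρL/A = (1.50×10^-8)(22.8)/(1.7671e-06) = 0.194 Ω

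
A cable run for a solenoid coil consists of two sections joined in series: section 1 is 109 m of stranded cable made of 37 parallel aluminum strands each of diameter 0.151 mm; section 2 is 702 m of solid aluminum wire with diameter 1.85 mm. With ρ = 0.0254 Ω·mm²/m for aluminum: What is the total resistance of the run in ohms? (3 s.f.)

ρ = 0.0254 Ω·mm²/m = 2.54×10^-8 Ω·m
Section 1: A_strand = π(7.5500e-05)² = 1.791e-08 m²; R₁ = ρL/(N·A_s) = (2.54×10^-8)(109)/(37×1.791e-08) = 4.178 Ω
Section 2: A = π(d/2)² = π(9.2500e-04 m)² = 2.688e-06 m²
R₂ = (2.54×10^-8)(702)/(2.688e-06) = 6.633 Ω
R = R₁ + R₂ = 10.8 Ω

10.8 Ω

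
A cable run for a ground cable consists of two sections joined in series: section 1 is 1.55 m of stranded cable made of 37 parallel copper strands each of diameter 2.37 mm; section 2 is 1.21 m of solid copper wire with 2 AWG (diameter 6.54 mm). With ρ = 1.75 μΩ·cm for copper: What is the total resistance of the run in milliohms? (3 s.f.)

ρ = 1.75 μΩ·cm = 1.75×10^-8 Ω·m
Section 1: A_strand = π(1.1850e-03)² = 4.412e-06 m²; R₁ = ρL/(N·A_s) = (1.75×10^-8)(1.55)/(37×4.412e-06) = 1.662×10^-4 Ω
Section 2: A = π(6.54/2 mm)² = π(3.2700e-03 m)² = 3.359e-05 m²
R₂ = (1.75×10^-8)(1.21)/(3.359e-05) = 6.303×10^-4 Ω
R = R₁ + R₂ = 0.797 mΩ

0.797 mΩ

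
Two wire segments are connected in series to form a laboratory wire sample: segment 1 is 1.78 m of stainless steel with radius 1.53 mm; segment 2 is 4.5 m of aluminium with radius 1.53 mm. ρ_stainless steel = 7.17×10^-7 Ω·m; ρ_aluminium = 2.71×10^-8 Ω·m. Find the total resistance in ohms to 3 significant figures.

0.190 Ω

Segment 1: A = πr² = π(1.5300e-03 m)² = 7.354e-06 m²
R₁ = ρL/A = (7.17×10^-7)(1.78)/(7.354e-06) = 0.1735 Ω
R₂ = (2.71×10^-8)(4.5)/(7.354e-06) = 0.01658 Ω
R = R₁ + R₂ = 0.190 Ω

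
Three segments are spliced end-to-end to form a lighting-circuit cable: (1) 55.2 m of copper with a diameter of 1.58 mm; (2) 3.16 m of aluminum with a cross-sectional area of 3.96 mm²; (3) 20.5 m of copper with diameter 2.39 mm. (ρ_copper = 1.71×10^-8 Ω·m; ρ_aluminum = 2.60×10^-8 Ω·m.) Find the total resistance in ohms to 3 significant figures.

Seg 1: A = π(d/2)² = π(7.9000e-04 m)² = 1.961e-06 m²
R_1 = (1.71×10^-8)(55.2)/(1.961e-06) = 0.4814 Ω
Seg 2: A = 3.96 mm² = 3.960e-06 m²
R_2 = (2.60×10^-8)(3.16)/(3.960e-06) = 0.02075 Ω
Seg 3: A = π(d/2)² = π(1.1950e-03 m)² = 4.486e-06 m²
R_3 = (1.71×10^-8)(20.5)/(4.486e-06) = 0.07814 Ω
R_total = R_1 + R_2 + R_3 = 0.580 Ω

0.580 Ω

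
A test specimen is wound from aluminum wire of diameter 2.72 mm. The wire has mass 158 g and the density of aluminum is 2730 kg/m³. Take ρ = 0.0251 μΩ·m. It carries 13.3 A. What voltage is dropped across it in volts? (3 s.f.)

0.572 V

ρ = 0.0251 μΩ·m = 2.51×10^-8 Ω·m
A = π(d/2)² = π(1.3600e-03 m)² = 5.8107e-06 m²
L = m/(density·A) = 0.158/(2730×5.8107e-06) = 9.96 m
R = ρL/A = (2.51×10^-8)(9.96)/(5.8107e-06) = 0.04302 Ω
V = IR = 13.3 × 0.04302 = 0.572 V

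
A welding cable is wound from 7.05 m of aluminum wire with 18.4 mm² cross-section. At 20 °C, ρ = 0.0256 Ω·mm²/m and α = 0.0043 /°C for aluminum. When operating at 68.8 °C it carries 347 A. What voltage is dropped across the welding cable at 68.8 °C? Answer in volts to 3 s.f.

ρ = 0.0256 Ω·mm²/m = 2.56×10^-8 Ω·m
A = 18.4 mm² = 1.840e-05 m²
R₍20₎ = ρL/A = (2.56×10^-8)(7.05)/(1.840e-05) = 0.009809 Ω
R₍68.8₎ = R₍20₎(1 + αΔT) = 0.009809 × (1 + 0.0043×48.8) = 0.01187 Ω
V = IR = 347 × 0.01187 = 4.12 V

4.12 V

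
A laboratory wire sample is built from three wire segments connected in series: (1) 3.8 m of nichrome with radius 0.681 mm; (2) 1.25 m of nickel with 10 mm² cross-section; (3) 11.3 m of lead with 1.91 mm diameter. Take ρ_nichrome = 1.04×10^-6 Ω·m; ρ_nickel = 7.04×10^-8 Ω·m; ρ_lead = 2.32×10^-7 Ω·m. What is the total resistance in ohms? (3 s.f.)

Seg 1: A = πr² = π(6.8100e-04 m)² = 1.457e-06 m²
R_1 = (1.04×10^-6)(3.8)/(1.457e-06) = 2.713 Ω
Seg 2: A = 10 mm² = 1.000e-05 m²
R_2 = (7.04×10^-8)(1.25)/(1.000e-05) = 0.0088 Ω
Seg 3: A = π(d/2)² = π(9.5500e-04 m)² = 2.865e-06 m²
R_3 = (2.32×10^-7)(11.3)/(2.865e-06) = 0.915 Ω
R_total = R_1 + R_2 + R_3 = 3.64 Ω

3.64 Ω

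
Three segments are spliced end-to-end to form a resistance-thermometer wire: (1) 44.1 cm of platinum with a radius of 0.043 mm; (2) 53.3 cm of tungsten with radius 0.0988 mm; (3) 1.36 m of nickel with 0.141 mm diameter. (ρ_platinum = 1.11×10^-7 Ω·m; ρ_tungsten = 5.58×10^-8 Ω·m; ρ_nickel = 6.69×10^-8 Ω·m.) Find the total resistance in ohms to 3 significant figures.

Seg 1: A = πr² = π(4.3000e-05 m)² = 5.809e-09 m²
R_1 = (1.11×10^-7)(0.441)/(5.809e-09) = 8.427 Ω
Seg 2: A = πr² = π(9.8800e-05 m)² = 3.067e-08 m²
R_2 = (5.58×10^-8)(0.533)/(3.067e-08) = 0.9698 Ω
Seg 3: A = π(d/2)² = π(7.0500e-05 m)² = 1.561e-08 m²
R_3 = (6.69×10^-8)(1.36)/(1.561e-08) = 5.827 Ω
R_total = R_1 + R_2 + R_3 = 15.2 Ω

15.2 Ω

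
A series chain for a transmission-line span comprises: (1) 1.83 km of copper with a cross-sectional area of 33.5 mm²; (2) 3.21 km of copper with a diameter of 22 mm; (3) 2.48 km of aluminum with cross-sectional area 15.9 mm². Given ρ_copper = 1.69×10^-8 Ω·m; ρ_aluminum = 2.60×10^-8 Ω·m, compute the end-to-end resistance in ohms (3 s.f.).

Seg 1: A = 33.5 mm² = 3.350e-05 m²
R_1 = (1.69×10^-8)(1830)/(3.350e-05) = 0.9232 Ω
Seg 2: A = π(d/2)² = π(1.1000e-02 m)² = 3.801e-04 m²
R_2 = (1.69×10^-8)(3210)/(3.801e-04) = 0.1427 Ω
Seg 3: A = 15.9 mm² = 1.590e-05 m²
R_3 = (2.60×10^-8)(2480)/(1.590e-05) = 4.055 Ω
R_total = R_1 + R_2 + R_3 = 5.12 Ω

5.12 Ω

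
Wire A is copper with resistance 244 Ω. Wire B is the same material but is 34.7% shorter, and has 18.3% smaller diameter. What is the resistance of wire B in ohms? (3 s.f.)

239 Ω

R ∝ L/d², so R_B/R_A = (1 − 34.7/100) × (1 − 18.3/100)⁻²
= 0.653 × 1.498 = 0.9783
R_B = 0.9783 × 244 = 239 Ω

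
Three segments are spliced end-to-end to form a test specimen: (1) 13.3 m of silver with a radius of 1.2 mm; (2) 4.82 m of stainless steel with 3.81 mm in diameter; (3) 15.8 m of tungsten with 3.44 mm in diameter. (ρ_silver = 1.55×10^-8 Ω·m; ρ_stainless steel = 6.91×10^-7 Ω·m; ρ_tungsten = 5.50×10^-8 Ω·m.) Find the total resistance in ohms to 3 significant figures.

0.431 Ω

Seg 1: A = πr² = π(1.2000e-03 m)² = 4.524e-06 m²
R_1 = (1.55×10^-8)(13.3)/(4.524e-06) = 0.04557 Ω
Seg 2: A = π(d/2)² = π(1.9050e-03 m)² = 1.140e-05 m²
R_2 = (6.91×10^-7)(4.82)/(1.140e-05) = 0.2921 Ω
Seg 3: A = π(d/2)² = π(1.7200e-03 m)² = 9.294e-06 m²
R_3 = (5.50×10^-8)(15.8)/(9.294e-06) = 0.0935 Ω
R_total = R_1 + R_2 + R_3 = 0.431 Ω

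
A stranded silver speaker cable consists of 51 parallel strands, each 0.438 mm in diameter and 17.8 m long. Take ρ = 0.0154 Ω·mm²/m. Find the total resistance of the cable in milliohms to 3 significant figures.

35.7 mΩ

ρ = 0.0154 Ω·mm²/m = 1.54×10^-8 Ω·m
A_strand = π(2.1900e-04 m)² = 1.507e-07 m²
R_strand = ρL/A = (1.54×10^-8)(17.8)/(1.507e-07) = 1.819 Ω
R_total = R_strand/N = 1.819/51 = 35.7 mΩ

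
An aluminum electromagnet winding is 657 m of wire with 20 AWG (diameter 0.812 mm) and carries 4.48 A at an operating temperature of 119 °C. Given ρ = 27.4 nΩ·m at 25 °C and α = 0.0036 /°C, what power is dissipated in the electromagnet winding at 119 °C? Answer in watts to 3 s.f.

ρ = 27.4 nΩ·m = 2.74×10^-8 Ω·m
A = π(0.812/2 mm)² = π(4.0600e-04 m)² = 5.178e-07 m²
R₍25₎ = ρL/A = (2.74×10^-8)(657)/(5.178e-07) = 34.76 Ω
R₍119₎ = R₍25₎(1 + αΔT) = 34.76 × (1 + 0.0036×94) = 46.53 Ω
P = I²R = (4.48)² × 46.53 = 934 W

934 W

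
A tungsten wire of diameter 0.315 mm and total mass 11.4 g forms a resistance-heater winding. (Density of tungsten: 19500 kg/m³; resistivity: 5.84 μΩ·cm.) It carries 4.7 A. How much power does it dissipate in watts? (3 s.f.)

ρ = 5.84 μΩ·cm = 5.84×10^-8 Ω·m
A = π(d/2)² = π(1.5750e-04 m)² = 7.7931e-08 m²
L = m/(density·A) = 0.0114/(19500×7.7931e-08) = 7.502 m
R = ρL/A = (5.84×10^-8)(7.502)/(7.7931e-08) = 5.622 Ω
P = I²R = (4.7)² × 5.622 = 124 W

124 W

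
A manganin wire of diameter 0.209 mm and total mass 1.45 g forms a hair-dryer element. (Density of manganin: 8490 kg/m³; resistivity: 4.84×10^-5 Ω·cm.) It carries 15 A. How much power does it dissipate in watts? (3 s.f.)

15800 W

ρ = 4.84×10^-5 Ω·cm = 4.84×10^-7 Ω·m
A = π(d/2)² = π(1.0450e-04 m)² = 3.4307e-08 m²
L = m/(density·A) = 0.00145/(8490×3.4307e-08) = 4.978 m
R = ρL/A = (4.84×10^-7)(4.978)/(3.4307e-08) = 70.23 Ω
P = I²R = (15)² × 70.23 = 15800 W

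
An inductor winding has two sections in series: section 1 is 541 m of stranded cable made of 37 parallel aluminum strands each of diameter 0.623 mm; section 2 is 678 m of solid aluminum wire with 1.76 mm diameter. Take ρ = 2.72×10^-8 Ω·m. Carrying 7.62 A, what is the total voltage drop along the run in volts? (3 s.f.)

67.7 V

Section 1: A_strand = π(3.1150e-04)² = 3.048e-07 m²; R₁ = ρL/(N·A_s) = (2.72×10^-8)(541)/(37×3.048e-07) = 1.305 Ω
Section 2: A = π(d/2)² = π(8.8000e-04 m)² = 2.433e-06 m²
R₂ = (2.72×10^-8)(678)/(2.433e-06) = 7.58 Ω
R = R₁ + R₂ = 8.885 Ω
V = IR = 7.62 × 8.885 = 67.7 V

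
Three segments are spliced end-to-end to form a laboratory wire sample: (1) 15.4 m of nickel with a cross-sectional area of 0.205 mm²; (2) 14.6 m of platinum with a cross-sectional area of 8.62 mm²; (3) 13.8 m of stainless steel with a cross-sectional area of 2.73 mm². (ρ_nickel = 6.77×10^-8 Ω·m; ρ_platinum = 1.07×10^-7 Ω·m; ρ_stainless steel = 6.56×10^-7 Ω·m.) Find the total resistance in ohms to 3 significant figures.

8.58 Ω

Seg 1: A = 0.205 mm² = 2.050e-07 m²
R_1 = (6.77×10^-8)(15.4)/(2.050e-07) = 5.086 Ω
Seg 2: A = 8.62 mm² = 8.620e-06 m²
R_2 = (1.07×10^-7)(14.6)/(8.620e-06) = 0.1812 Ω
Seg 3: A = 2.73 mm² = 2.730e-06 m²
R_3 = (6.56×10^-7)(13.8)/(2.730e-06) = 3.316 Ω
R_total = R_1 + R_2 + R_3 = 8.58 Ω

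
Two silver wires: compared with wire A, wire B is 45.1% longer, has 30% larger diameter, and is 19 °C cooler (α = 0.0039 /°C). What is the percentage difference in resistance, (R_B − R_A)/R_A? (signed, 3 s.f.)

R ∝ ρL/d² with ρ ∝ (1+αΔT), so R_B/R_A = (1 + 45.1/100) × (1 + 30/100)⁻² × (1 − 0.0039×19)
= 1.451 × 0.5917 × 0.9259 = 0.795
(R_B − R_A)/R_A = 0.795 − 1 = -20.5%

-20.5%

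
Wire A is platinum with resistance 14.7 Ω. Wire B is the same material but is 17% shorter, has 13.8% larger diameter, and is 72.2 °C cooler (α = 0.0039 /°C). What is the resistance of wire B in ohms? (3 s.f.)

R ∝ ρL/d² with ρ ∝ (1+αΔT), so R_B/R_A = (1 − 17/100) × (1 + 13.8/100)⁻² × (1 − 0.0039×72.2)
= 0.83 × 0.7722 × 0.7184 = 0.4604
R_B = 0.4604 × 14.7 = 6.77 Ω

6.77 Ω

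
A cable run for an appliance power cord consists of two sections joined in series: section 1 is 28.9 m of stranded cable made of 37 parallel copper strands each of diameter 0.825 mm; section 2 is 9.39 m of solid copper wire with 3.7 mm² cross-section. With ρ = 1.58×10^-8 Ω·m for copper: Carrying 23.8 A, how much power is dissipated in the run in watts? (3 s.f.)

Section 1: A_strand = π(4.1250e-04)² = 5.346e-07 m²; R₁ = ρL/(N·A_s) = (1.58×10^-8)(28.9)/(37×5.346e-07) = 0.02309 Ω
Section 2: A = 3.7 mm² = 3.700e-06 m²
R₂ = (1.58×10^-8)(9.39)/(3.700e-06) = 0.0401 Ω
R = R₁ + R₂ = 0.06318 Ω
P = I²R = (23.8)² × 0.06318 = 35.8 W

35.8 W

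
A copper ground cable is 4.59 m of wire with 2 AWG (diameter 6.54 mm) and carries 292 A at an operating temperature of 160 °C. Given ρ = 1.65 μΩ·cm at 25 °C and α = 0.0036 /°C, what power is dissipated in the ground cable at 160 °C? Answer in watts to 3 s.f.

ρ = 1.65 μΩ·cm = 1.65×10^-8 Ω·m
A = π(6.54/2 mm)² = π(3.2700e-03 m)² = 3.359e-05 m²
R₍25₎ = ρL/A = (1.65×10^-8)(4.59)/(3.359e-05) = 0.002255 Ω
R₍160₎ = R₍25₎(1 + αΔT) = 0.002255 × (1 + 0.0036×135) = 0.00335 Ω
P = I²R = (292)² × 0.00335 = 286 W

286 W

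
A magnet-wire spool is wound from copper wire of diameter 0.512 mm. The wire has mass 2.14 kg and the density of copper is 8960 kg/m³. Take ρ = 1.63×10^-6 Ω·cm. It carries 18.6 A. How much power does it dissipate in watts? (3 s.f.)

ρ = 1.63×10^-6 Ω·cm = 1.63×10^-8 Ω·m
A = π(d/2)² = π(2.5600e-04 m)² = 2.0589e-07 m²
L = m/(density·A) = 2.14/(8960×2.0589e-07) = 1160 m
R = ρL/A = (1.63×10^-8)(1160)/(2.0589e-07) = 91.84 Ω
P = I²R = (18.6)² × 91.84 = 31800 W

31800 W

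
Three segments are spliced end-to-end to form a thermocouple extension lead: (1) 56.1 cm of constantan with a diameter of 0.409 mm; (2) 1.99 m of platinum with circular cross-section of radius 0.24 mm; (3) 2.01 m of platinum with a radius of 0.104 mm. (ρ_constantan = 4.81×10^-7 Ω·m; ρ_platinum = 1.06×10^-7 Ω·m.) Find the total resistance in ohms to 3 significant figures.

Seg 1: A = π(d/2)² = π(2.0450e-04 m)² = 1.314e-07 m²
R_1 = (4.81×10^-7)(0.561)/(1.314e-07) = 2.054 Ω
Seg 2: A = πr² = π(2.4000e-04 m)² = 1.810e-07 m²
R_2 = (1.06×10^-7)(1.99)/(1.810e-07) = 1.166 Ω
Seg 3: A = πr² = π(1.0400e-04 m)² = 3.398e-08 m²
R_3 = (1.06×10^-7)(2.01)/(3.398e-08) = 6.27 Ω
R_total = R_1 + R_2 + R_3 = 9.49 Ω

9.49 Ω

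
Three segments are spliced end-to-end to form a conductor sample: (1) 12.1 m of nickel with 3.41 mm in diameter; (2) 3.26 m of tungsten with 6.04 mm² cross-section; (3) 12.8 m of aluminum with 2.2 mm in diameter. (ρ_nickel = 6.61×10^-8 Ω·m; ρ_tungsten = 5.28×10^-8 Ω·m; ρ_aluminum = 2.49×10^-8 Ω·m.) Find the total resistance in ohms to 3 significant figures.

Seg 1: A = π(d/2)² = π(1.7050e-03 m)² = 9.133e-06 m²
R_1 = (6.61×10^-8)(12.1)/(9.133e-06) = 0.08758 Ω
Seg 2: A = 6.04 mm² = 6.040e-06 m²
R_2 = (5.28×10^-8)(3.26)/(6.040e-06) = 0.0285 Ω
Seg 3: A = π(d/2)² = π(1.1000e-03 m)² = 3.801e-06 m²
R_3 = (2.49×10^-8)(12.8)/(3.801e-06) = 0.08384 Ω
R_total = R_1 + R_2 + R_3 = 0.200 Ω

0.200 Ω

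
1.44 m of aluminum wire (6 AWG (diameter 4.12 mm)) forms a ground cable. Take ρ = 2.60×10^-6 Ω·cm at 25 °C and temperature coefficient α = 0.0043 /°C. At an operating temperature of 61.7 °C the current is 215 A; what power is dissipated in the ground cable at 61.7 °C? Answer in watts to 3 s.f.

150 W

ρ = 2.60×10^-6 Ω·cm = 2.60×10^-8 Ω·m
A = π(4.12/2 mm)² = π(2.0600e-03 m)² = 1.333e-05 m²
R₍25₎ = ρL/A = (2.60×10^-8)(1.44)/(1.333e-05) = 0.002808 Ω
R₍61.7₎ = R₍25₎(1 + αΔT) = 0.002808 × (1 + 0.0043×36.7) = 0.003252 Ω
P = I²R = (215)² × 0.003252 = 150 W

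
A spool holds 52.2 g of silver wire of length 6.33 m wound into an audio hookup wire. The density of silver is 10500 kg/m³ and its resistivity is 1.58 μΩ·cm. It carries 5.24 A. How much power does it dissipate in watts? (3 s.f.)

3.50 W

ρ = 1.58 μΩ·cm = 1.58×10^-8 Ω·m
A = m/(density·L) = 0.0522/(10500×6.33) = 7.8538e-07 m²
R = ρL/A = (1.58×10^-8)(6.33)/(7.8538e-07) = 0.1273 Ω
P = I²R = (5.24)² × 0.1273 = 3.50 W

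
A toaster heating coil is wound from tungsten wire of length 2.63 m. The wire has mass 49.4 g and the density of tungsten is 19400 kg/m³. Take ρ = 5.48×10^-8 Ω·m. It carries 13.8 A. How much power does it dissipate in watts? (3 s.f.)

A = m/(density·L) = 0.0494/(19400×2.63) = 9.6821e-07 m²
R = ρL/A = (5.48×10^-8)(2.63)/(9.6821e-07) = 0.1489 Ω
P = I²R = (13.8)² × 0.1489 = 28.3 W

28.3 W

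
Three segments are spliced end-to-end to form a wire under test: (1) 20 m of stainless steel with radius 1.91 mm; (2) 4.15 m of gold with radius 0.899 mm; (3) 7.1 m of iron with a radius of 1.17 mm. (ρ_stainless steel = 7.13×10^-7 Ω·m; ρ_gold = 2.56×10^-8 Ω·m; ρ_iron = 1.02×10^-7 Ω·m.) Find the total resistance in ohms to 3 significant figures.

1.45 Ω

Seg 1: A = πr² = π(1.9100e-03 m)² = 1.146e-05 m²
R_1 = (7.13×10^-7)(20)/(1.146e-05) = 1.244 Ω
Seg 2: A = πr² = π(8.9900e-04 m)² = 2.539e-06 m²
R_2 = (2.56×10^-8)(4.15)/(2.539e-06) = 0.04184 Ω
Seg 3: A = πr² = π(1.1700e-03 m)² = 4.301e-06 m²
R_3 = (1.02×10^-7)(7.1)/(4.301e-06) = 0.1684 Ω
R_total = R_1 + R_2 + R_3 = 1.45 Ω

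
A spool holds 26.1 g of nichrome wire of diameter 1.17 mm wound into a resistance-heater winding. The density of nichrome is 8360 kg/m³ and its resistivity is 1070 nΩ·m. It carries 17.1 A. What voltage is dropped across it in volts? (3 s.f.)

ρ = 1070 nΩ·m = 1.07×10^-6 Ω·m
A = π(d/2)² = π(5.8500e-04 m)² = 1.0751e-06 m²
L = m/(density·A) = 0.0261/(8360×1.0751e-06) = 2.904 m
R = ρL/A = (1.07×10^-6)(2.904)/(1.0751e-06) = 2.89 Ω
V = IR = 17.1 × 2.89 = 49.4 V

49.4 V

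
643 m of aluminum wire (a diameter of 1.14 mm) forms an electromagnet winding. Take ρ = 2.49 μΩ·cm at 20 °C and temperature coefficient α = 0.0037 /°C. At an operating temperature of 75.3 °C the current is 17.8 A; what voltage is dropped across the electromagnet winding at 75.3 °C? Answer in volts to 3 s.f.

ρ = 2.49 μΩ·cm = 2.49×10^-8 Ω·m
A = π(d/2)² = π(5.7000e-04 m)² = 1.021e-06 m²
R₍20₎ = ρL/A = (2.49×10^-8)(643)/(1.021e-06) = 15.69 Ω
R₍75.3₎ = R₍20₎(1 + αΔT) = 15.69 × (1 + 0.0037×55.3) = 18.9 Ω
V = IR = 17.8 × 18.9 = 336 V

336 V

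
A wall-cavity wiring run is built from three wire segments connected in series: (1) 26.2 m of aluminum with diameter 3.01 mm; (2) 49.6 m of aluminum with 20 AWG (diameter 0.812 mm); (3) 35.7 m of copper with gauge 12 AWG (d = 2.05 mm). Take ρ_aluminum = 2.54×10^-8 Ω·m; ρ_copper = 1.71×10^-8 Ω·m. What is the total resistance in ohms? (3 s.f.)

2.71 Ω

Seg 1: A = π(d/2)² = π(1.5050e-03 m)² = 7.116e-06 m²
R_1 = (2.54×10^-8)(26.2)/(7.116e-06) = 0.09352 Ω
Seg 2: A = π(0.812/2 mm)² = π(4.0600e-04 m)² = 5.178e-07 m²
R_2 = (2.54×10^-8)(49.6)/(5.178e-07) = 2.433 Ω
Seg 3: A = π(2.05/2 mm)² = π(1.0250e-03 m)² = 3.301e-06 m²
R_3 = (1.71×10^-8)(35.7)/(3.301e-06) = 0.185 Ω
R_total = R_1 + R_2 + R_3 = 2.71 Ω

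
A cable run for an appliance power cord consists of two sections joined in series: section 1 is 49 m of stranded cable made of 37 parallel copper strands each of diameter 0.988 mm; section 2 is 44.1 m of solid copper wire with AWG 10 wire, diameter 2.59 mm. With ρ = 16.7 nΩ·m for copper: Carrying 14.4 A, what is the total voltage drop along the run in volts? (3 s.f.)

ρ = 16.7 nΩ·m = 1.67×10^-8 Ω·m
Section 1: A_strand = π(4.9400e-04)² = 7.667e-07 m²; R₁ = ρL/(N·A_s) = (1.67×10^-8)(49)/(37×7.667e-07) = 0.02885 Ω
Section 2: A = π(2.59/2 mm)² = π(1.2950e-03 m)² = 5.269e-06 m²
R₂ = (1.67×10^-8)(44.1)/(5.269e-06) = 0.1398 Ω
R = R₁ + R₂ = 0.1686 Ω
V = IR = 14.4 × 0.1686 = 2.43 V

2.43 V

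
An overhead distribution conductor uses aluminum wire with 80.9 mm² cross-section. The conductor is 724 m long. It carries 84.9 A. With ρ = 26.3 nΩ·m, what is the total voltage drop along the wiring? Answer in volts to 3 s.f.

ρ = 26.3 nΩ·m = 2.63×10^-8 Ω·m
A = 80.9 mm² = 8.090e-05 m²
R = ρL/A = (2.63×10^-8)(724)/(8.090e-05) = 0.2354 Ω
V = IR = 84.9 × 0.2354 = 20.0 V

20.0 V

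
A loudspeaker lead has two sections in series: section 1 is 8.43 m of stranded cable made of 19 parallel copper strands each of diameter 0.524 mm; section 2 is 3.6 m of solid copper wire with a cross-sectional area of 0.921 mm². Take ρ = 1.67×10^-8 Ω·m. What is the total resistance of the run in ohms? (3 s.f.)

Section 1: A_strand = π(2.6200e-04)² = 2.157e-07 m²; R₁ = ρL/(N·A_s) = (1.67×10^-8)(8.43)/(19×2.157e-07) = 0.03436 Ω
Section 2: A = 0.921 mm² = 9.210e-07 m²
R₂ = (1.67×10^-8)(3.6)/(9.210e-07) = 0.06528 Ω
R = R₁ + R₂ = 0.0996 Ω

0.0996 Ω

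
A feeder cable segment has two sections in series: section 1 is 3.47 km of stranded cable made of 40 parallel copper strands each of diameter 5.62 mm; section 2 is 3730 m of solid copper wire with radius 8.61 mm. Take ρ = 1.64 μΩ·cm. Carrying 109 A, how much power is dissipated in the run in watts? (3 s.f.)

3800 W

ρ = 1.64 μΩ·cm = 1.64×10^-8 Ω·m
Section 1: A_strand = π(2.8100e-03)² = 2.481e-05 m²; R₁ = ρL/(N·A_s) = (1.64×10^-8)(3470)/(40×2.481e-05) = 0.05735 Ω
Section 2: A = πr² = π(8.6100e-03 m)² = 2.329e-04 m²
R₂ = (1.64×10^-8)(3730)/(2.329e-04) = 0.2627 Ω
R = R₁ + R₂ = 0.32 Ω
P = I²R = (109)² × 0.32 = 3800 W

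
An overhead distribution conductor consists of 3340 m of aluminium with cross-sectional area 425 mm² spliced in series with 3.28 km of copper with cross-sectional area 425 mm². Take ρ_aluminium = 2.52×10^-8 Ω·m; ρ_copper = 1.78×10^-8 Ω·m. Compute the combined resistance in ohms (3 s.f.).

0.335 Ω

Segment 1: A = 425 mm² = 4.250e-04 m²
R₁ = ρL/A = (2.52×10^-8)(3340)/(4.250e-04) = 0.198 Ω
R₂ = (1.78×10^-8)(3280)/(4.250e-04) = 0.1374 Ω
R = R₁ + R₂ = 0.335 Ω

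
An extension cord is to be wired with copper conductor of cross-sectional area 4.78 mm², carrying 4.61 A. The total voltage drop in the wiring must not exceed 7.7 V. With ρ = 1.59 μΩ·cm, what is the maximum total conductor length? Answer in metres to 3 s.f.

502 m

ρ = 1.59 μΩ·cm = 1.59×10^-8 Ω·m
A = 4.78 mm² = 4.780e-06 m²
L_max = V_max·A/(1·ρI) = (7.7)(4.780e-06)/(1.59×10^-8×4.61) = 502 m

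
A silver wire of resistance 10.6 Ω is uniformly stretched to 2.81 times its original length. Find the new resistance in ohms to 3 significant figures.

Volume constant ⇒ A' = A/k with k = 2.81. R' = ρ(kL)/(A/k) = k²R.
R' = 7.896 × 10.6 = 83.7 Ω

83.7 Ω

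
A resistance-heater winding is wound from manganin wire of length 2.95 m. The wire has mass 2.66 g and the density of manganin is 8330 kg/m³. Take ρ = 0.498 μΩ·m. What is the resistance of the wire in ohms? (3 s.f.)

13.6 Ω

ρ = 0.498 μΩ·m = 4.98×10^-7 Ω·m
A = m/(density·L) = 0.00266/(8330×2.95) = 1.0825e-07 m²
R = ρL/A = (4.98×10^-7)(2.95)/(1.0825e-07) = 13.6 Ω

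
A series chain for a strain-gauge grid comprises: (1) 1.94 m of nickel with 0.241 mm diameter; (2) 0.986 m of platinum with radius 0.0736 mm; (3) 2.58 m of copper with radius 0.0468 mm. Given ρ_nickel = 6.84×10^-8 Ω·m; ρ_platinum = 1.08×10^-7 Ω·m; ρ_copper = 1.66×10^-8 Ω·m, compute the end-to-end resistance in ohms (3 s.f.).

Seg 1: A = π(d/2)² = π(1.2050e-04 m)² = 4.562e-08 m²
R_1 = (6.84×10^-8)(1.94)/(4.562e-08) = 2.909 Ω
Seg 2: A = πr² = π(7.3600e-05 m)² = 1.702e-08 m²
R_2 = (1.08×10^-7)(0.986)/(1.702e-08) = 6.257 Ω
Seg 3: A = πr² = π(4.6800e-05 m)² = 6.881e-09 m²
R_3 = (1.66×10^-8)(2.58)/(6.881e-09) = 6.224 Ω
R_total = R_1 + R_2 + R_3 = 15.4 Ω

15.4 Ω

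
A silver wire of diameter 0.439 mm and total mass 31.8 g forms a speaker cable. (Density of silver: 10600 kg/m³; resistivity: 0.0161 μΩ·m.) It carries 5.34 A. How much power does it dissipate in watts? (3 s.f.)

ρ = 0.0161 μΩ·m = 1.61×10^-8 Ω·m
A = π(d/2)² = π(2.1950e-04 m)² = 1.5136e-07 m²
L = m/(density·A) = 0.0318/(10600×1.5136e-07) = 19.82 m
R = ρL/A = (1.61×10^-8)(19.82)/(1.5136e-07) = 2.108 Ω
P = I²R = (5.34)² × 2.108 = 60.1 W

60.1 W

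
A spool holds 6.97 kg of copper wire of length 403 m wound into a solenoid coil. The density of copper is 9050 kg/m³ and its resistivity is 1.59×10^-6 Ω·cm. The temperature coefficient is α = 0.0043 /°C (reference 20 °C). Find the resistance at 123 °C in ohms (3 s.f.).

4.84 Ω

ρ = 1.59×10^-6 Ω·cm = 1.59×10^-8 Ω·m
A = m/(density·L) = 6.97/(9050×403) = 1.9111e-06 m²
R = ρL/A = (1.59×10^-8)(403)/(1.9111e-06) = 3.353 Ω
R(123 °C) = 3.353 × (1 + 0.0043×103) = 4.84 Ω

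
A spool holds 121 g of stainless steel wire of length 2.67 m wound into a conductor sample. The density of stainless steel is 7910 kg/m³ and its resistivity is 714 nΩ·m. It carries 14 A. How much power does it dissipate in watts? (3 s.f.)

65.2 W

ρ = 714 nΩ·m = 7.14×10^-7 Ω·m
A = m/(density·L) = 0.121/(7910×2.67) = 5.7292e-06 m²
R = ρL/A = (7.14×10^-7)(2.67)/(5.7292e-06) = 0.3327 Ω
P = I²R = (14)² × 0.3327 = 65.2 W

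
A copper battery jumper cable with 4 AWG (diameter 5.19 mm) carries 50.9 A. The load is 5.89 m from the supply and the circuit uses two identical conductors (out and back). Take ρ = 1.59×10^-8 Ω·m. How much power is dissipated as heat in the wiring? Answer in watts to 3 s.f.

A = π(5.19/2 mm)² = π(2.5950e-03 m)² = 2.116e-05 m²
Total conductor length (both ways) L = 2 × 5.89 = 11.78 m
R = ρL/A = (1.59×10^-8)(11.78)/(2.116e-05) = 0.008854 Ω
P = I²R = (50.9)² × 0.008854 = 22.9 W

22.9 W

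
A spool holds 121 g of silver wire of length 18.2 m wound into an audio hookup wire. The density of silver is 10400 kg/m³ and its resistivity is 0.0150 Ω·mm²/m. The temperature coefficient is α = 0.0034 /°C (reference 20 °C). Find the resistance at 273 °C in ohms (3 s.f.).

0.794 Ω

ρ = 0.0150 Ω·mm²/m = 1.50×10^-8 Ω·m
A = m/(density·L) = 0.121/(10400×18.2) = 6.3926e-07 m²
R = ρL/A = (1.50×10^-8)(18.2)/(6.3926e-07) = 0.4271 Ω
R(273 °C) = 0.4271 × (1 + 0.0034×253) = 0.794 Ω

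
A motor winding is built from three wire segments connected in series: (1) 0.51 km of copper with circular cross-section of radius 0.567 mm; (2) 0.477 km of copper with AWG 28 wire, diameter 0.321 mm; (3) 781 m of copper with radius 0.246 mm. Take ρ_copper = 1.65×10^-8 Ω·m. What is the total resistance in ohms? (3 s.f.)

173 Ω

Seg 1: A = πr² = π(5.6700e-04 m)² = 1.010e-06 m²
R_1 = (1.65×10^-8)(510)/(1.010e-06) = 8.332 Ω
Seg 2: A = π(0.321/2 mm)² = π(1.6050e-04 m)² = 8.093e-08 m²
R_2 = (1.65×10^-8)(477)/(8.093e-08) = 97.25 Ω
Seg 3: A = πr² = π(2.4600e-04 m)² = 1.901e-07 m²
R_3 = (1.65×10^-8)(781)/(1.901e-07) = 67.78 Ω
R_total = R_1 + R_2 + R_3 = 173 Ω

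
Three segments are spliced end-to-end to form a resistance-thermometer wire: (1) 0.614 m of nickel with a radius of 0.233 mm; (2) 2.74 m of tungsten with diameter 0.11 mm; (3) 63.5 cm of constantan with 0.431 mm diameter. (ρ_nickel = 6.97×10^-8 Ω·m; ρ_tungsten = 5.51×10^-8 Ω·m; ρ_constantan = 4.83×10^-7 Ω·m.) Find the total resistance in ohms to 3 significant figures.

18.2 Ω

Seg 1: A = πr² = π(2.3300e-04 m)² = 1.706e-07 m²
R_1 = (6.97×10^-8)(0.614)/(1.706e-07) = 0.2509 Ω
Seg 2: A = π(d/2)² = π(5.5000e-05 m)² = 9.503e-09 m²
R_2 = (5.51×10^-8)(2.74)/(9.503e-09) = 15.89 Ω
Seg 3: A = π(d/2)² = π(2.1550e-04 m)² = 1.459e-07 m²
R_3 = (4.83×10^-7)(0.635)/(1.459e-07) = 2.102 Ω
R_total = R_1 + R_2 + R_3 = 18.2 Ω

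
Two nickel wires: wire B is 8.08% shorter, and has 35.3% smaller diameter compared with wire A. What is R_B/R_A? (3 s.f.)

R ∝ L/d², so R_B/R_A = (1 − 8.08/100) × (1 − 35.3/100)⁻²
= 0.9192 × 2.389 = 2.20

2.20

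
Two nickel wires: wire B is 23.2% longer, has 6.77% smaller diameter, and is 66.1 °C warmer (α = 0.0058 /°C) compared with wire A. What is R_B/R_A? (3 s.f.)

1.96

R ∝ ρL/d² with ρ ∝ (1+αΔT), so R_B/R_A = (1 + 23.2/100) × (1 − 6.77/100)⁻² × (1 + 0.0058×66.1)
= 1.232 × 1.151 × 1.383 = 1.96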